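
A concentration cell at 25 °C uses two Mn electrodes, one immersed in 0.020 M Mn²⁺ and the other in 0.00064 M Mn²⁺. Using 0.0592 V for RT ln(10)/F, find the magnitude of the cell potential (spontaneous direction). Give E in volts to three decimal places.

+0.044 V

For a concentration cell E°cell = 0. The 0.020 M side is the cathode (reduction is favoured where [Mn²⁺] is higher).
With n = 2, E = −(0.0592/2) log([Mn²⁺]ₐₙ/[Mn²⁺]꜀ₐₜ) = −(0.0592/2) log(0.00064/0.02) = −(0.0592/2)(-1.495) = +0.044 V.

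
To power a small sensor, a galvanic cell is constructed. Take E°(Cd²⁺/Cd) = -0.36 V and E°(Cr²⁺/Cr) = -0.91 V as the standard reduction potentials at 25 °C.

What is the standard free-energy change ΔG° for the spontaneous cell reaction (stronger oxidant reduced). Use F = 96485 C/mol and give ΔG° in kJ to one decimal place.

Cd²⁺/Cd (E° = -0.36 V) is the cathode; Cr²⁺/Cr (E° = -0.91 V) is the anode, so E°cell = +0.55 V.
Balancing electrons gives n = 2 (lcm of 2 and 2).
ΔG° = −nFE° = −(2)(96485)(+0.55) = -106,134 J = -106.1 kJ.

-106.1 kJ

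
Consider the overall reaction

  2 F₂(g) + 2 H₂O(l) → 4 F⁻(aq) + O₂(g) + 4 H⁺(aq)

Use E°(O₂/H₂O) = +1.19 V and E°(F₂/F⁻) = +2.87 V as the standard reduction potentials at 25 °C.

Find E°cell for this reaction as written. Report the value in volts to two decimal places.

The F₂/F⁻ couple has the higher reduction potential, so it is the cathode; O₂/H₂O is oxidised at the anode.
E°cell = E°(cathode) − E°(anode) = (+2.87) − (+1.19) = +1.68 V.

+1.68 V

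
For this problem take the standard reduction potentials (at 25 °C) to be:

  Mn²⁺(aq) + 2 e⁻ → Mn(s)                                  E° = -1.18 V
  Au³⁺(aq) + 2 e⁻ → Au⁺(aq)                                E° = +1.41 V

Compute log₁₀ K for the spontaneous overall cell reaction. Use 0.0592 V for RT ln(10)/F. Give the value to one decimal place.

87.5

Cathode: Au³⁺/Au⁺; anode: Mn²⁺/Mn. E°cell = +2.59 V, n = 2.
log K = nE°cell / 0.0592 = (2)(+2.59) / 0.0592 = 87.5.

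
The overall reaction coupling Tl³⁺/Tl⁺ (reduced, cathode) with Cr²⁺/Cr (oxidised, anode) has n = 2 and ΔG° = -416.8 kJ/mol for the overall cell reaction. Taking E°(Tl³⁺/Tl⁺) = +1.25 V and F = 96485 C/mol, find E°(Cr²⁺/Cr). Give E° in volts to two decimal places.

E°cell = −ΔG°/(nF) = −(-416.8×10³)/((2)(96485)) = +2.160 V.
Since Tl³⁺/Tl⁺ is the cathode and Cr²⁺/Cr the anode, E°cell = E°(Tl³⁺/Tl⁺) − E°(Cr²⁺/Cr).
So E°(Cr²⁺/Cr) = E°(Tl³⁺/Tl⁺) − E°cell = (+1.25) − (+2.160) = -0.91 V.

-0.91 V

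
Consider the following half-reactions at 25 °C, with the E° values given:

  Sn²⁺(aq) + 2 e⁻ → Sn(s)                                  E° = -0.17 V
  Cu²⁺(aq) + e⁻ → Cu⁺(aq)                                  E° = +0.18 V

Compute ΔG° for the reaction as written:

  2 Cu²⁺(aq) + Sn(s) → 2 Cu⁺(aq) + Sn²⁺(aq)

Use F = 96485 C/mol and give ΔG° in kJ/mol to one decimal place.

As written, Cu²⁺/Cu⁺ is reduced (cathode) and Sn²⁺/Sn is oxidised (anode), so E°cell = (+0.18) − (-0.17) = +0.35 V.
Balancing electrons gives n = 2.
ΔG° = −nFE° = −(2)(96485)(+0.35) = -67,540 J = -67.5 kJ/mol.

-67.5 kJ/mol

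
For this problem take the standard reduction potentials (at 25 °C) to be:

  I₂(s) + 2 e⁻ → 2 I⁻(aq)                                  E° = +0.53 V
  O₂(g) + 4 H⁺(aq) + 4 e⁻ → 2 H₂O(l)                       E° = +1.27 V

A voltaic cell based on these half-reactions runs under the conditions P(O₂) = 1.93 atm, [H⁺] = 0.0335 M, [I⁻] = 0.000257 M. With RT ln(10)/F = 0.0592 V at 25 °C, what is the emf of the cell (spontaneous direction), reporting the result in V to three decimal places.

O₂/H₂O is the cathode (higher E°), I₂/I⁻ the anode: E°cell = +1.27 − (+0.53) = +0.74 V, n = 4.
Overall: O₂(g) + 4 H⁺(aq) + 4 I⁻(aq) → 2 H₂O(l) + 2 I₂(s)
Q = 1 / (P(O₂)·[H⁺]^4·[I⁻]^4); log Q = 19.975.
E = E° − (0.0592/n) log Q = +0.74 − (0.0592/4)(19.975) = +0.444 V.

+0.444 V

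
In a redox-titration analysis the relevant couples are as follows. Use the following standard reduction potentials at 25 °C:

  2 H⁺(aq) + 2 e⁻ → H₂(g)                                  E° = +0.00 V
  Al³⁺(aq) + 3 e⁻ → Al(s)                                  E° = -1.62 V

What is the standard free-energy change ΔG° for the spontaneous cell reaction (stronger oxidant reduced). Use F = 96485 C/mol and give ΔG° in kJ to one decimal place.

-937.8 kJ

H⁺/H₂ (E° = +0.00 V) is the cathode; Al³⁺/Al (E° = -1.62 V) is the anode, so E°cell = +1.62 V.
Balancing electrons gives n = 6 (lcm of 2 and 3).
ΔG° = −nFE° = −(6)(96485)(+1.62) = -937,834 J = -937.8 kJ.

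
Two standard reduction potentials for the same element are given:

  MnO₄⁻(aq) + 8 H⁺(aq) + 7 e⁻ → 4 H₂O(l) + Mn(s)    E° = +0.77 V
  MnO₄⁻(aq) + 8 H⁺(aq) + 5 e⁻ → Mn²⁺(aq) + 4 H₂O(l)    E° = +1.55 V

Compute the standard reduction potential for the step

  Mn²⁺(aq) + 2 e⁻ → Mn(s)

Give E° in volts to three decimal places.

Sequential free energies add, so n₃E°₃ = n₁E°₁ + n₂E°₂.
With n₃ = 7, and the known step contributing 5×(+1.55) V, the unknown satisfies 2·E° = 7×(+0.77) − 5×(+1.55) = -2.360.
E° = -2.360 / 2 = -1.180 V.

-1.180 V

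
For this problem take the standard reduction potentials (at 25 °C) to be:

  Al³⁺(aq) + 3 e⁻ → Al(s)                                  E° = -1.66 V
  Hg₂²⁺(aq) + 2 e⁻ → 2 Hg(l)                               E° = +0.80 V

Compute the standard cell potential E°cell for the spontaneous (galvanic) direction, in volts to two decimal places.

+2.46 V

The Hg₂²⁺/Hg couple has the higher reduction potential, so it is the cathode; Al³⁺/Al is oxidised at the anode.
E°cell = E°(cathode) − E°(anode) = (+0.80) − (-1.66) = +2.46 V.
Since E°cell > 0, the reaction is spontaneous under standard conditions.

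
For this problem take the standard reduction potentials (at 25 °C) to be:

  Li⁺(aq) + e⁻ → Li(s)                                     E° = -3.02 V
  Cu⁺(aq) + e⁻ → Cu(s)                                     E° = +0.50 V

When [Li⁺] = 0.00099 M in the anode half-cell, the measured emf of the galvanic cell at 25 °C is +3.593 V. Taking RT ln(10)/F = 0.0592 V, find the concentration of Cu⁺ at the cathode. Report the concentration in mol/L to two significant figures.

0.017 M

Cu⁺/Cu is the cathode, Li⁺/Li the anode: E°cell = +3.52 V, n = 1.
Overall reaction: Cu⁺(aq) + Li(s) → Cu(s) + Li⁺(aq); Q = [Li⁺]^1/[Cu⁺]^1.
From E = E° − (0.0592/n) log Q: log Q = (E° − E)·n/0.0592 = (+3.52 − (+3.593))·1/0.0592 = -1.2331.
So 1·log[Cu⁺] = 1·log(0.00099) − log Q = -3.0044 − (-1.2331) = -1.7713; [Cu⁺] = 10^(-1.7713) ≈ 0.017 M.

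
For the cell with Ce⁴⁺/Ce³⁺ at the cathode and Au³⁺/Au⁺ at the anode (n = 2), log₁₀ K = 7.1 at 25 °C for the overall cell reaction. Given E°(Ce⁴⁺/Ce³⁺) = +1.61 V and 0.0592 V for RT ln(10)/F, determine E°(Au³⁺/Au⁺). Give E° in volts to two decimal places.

E°cell = (0.0592/n)·log K = (0.0592/2)(7.1) = +0.210 V.
Since Ce⁴⁺/Ce³⁺ is the cathode and Au³⁺/Au⁺ the anode, E°cell = E°(Ce⁴⁺/Ce³⁺) − E°(Au³⁺/Au⁺).
So E°(Au³⁺/Au⁺) = E°(Ce⁴⁺/Ce³⁺) − E°cell = (+1.61) − (+0.210) = +1.40 V.

+1.40 V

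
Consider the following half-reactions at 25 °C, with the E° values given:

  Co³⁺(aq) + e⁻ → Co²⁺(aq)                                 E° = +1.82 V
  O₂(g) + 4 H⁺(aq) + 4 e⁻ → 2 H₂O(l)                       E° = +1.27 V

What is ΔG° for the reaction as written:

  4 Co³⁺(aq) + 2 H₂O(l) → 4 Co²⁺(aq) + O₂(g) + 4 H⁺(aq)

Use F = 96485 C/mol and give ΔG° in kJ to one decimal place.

-212.3 kJ

As written, Co³⁺/Co²⁺ is reduced (cathode) and O₂/H₂O is oxidised (anode), so E°cell = (+1.82) − (+1.27) = +0.55 V.
Balancing electrons gives n = 4.
ΔG° = −nFE° = −(4)(96485)(+0.55) = -212,267 J = -212.3 kJ.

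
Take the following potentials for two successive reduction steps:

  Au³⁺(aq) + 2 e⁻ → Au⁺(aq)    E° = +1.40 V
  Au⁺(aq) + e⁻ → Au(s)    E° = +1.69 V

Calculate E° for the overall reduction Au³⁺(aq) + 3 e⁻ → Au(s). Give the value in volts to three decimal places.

Standard free energies of sequential steps add: ΔG°₃ = ΔG°₁ + ΔG°₂, so n₃E°₃ = n₁E°₁ + n₂E°₂.
E°₃ = (2×+1.40 + 1×+1.69) / 3 = (+4.490) / 3 = +1.497 V.

+1.497 V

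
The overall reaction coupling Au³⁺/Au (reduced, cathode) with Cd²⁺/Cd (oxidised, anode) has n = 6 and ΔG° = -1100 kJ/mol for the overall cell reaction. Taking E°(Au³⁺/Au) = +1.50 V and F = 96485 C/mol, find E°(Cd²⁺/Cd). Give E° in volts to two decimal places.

-0.40 V

E°cell = −ΔG°/(nF) = −(-1100×10³)/((6)(96485)) = +1.900 V.
Since Au³⁺/Au is the cathode and Cd²⁺/Cd the anode, E°cell = E°(Au³⁺/Au) − E°(Cd²⁺/Cd).
So E°(Cd²⁺/Cd) = E°(Au³⁺/Au) − E°cell = (+1.50) − (+1.900) = -0.40 V.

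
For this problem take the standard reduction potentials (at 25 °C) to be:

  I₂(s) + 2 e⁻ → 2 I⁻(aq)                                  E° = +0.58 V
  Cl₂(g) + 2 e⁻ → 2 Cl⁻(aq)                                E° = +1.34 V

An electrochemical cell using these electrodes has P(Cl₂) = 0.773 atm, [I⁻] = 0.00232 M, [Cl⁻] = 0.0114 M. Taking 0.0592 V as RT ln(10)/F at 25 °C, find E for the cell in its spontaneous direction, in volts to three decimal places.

Cl₂/Cl⁻ is the cathode (higher E°), I₂/I⁻ the anode: E°cell = +1.34 − (+0.58) = +0.76 V, n = 2.
Overall: Cl₂(g) + 2 I⁻(aq) → 2 Cl⁻(aq) + I₂(s)
Q = [Cl⁻]^2 / (P(Cl₂)·[I⁻]^2); log Q = 1.495.
E = E° − (0.0592/n) log Q = +0.76 − (0.0592/2)(1.495) = +0.716 V.

+0.716 V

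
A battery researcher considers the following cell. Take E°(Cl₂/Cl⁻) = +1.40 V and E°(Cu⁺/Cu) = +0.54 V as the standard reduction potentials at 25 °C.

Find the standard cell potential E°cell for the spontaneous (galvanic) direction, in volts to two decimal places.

The Cl₂/Cl⁻ couple has the higher reduction potential, so it is the cathode; Cu⁺/Cu is oxidised at the anode.
E°cell = E°(cathode) − E°(anode) = (+1.40) − (+0.54) = +0.86 V.

+0.86 V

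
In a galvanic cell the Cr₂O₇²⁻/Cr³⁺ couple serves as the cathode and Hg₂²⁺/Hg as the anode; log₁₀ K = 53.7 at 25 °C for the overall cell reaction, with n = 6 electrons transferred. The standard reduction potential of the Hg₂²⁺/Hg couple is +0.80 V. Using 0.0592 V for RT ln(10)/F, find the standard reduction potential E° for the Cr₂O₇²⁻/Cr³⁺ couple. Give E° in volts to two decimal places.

+1.33 V

E°cell = (0.0592/n)·log K = (0.0592/6)(53.7) = +0.530 V.
Since Cr₂O₇²⁻/Cr³⁺ is the cathode and Hg₂²⁺/Hg the anode, E°cell = E°(Cr₂O₇²⁻/Cr³⁺) − E°(Hg₂²⁺/Hg).
So E°(Cr₂O₇²⁻/Cr³⁺) = E°cell + E°(Hg₂²⁺/Hg) = +0.530 + (+0.80) = +1.33 V.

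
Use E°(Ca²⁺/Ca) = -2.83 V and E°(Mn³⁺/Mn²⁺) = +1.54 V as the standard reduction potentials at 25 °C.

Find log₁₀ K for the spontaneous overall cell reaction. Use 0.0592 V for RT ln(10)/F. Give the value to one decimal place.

147.6

Cathode: Mn³⁺/Mn²⁺; anode: Ca²⁺/Ca. E°cell = +4.37 V, n = 2.
log K = nE°cell / 0.0592 = (2)(+4.37) / 0.0592 = 147.6.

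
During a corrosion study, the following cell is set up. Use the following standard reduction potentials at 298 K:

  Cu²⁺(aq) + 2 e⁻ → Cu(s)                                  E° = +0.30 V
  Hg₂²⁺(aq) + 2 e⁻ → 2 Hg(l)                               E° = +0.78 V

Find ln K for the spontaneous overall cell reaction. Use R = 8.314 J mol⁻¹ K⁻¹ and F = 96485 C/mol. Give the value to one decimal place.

37.4

Cathode: Hg₂²⁺/Hg; anode: Cu²⁺/Cu. E°cell = (+0.78) − (+0.30) = +0.48 V, with n = 2.
ΔG° = −nFE° = −RT ln K, so ln K = nFE°/(RT) = (2)(96485)(+0.48) / ((8.314)(298)) = 37.386.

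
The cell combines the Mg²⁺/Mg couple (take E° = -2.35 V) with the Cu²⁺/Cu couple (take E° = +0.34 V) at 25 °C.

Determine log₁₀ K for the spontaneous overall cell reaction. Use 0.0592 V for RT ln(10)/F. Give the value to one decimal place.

90.9

Cathode: Cu²⁺/Cu; anode: Mg²⁺/Mg. E°cell = +2.69 V, n = 2.
log K = nE°cell / 0.0592 = (2)(+2.69) / 0.0592 = 90.9.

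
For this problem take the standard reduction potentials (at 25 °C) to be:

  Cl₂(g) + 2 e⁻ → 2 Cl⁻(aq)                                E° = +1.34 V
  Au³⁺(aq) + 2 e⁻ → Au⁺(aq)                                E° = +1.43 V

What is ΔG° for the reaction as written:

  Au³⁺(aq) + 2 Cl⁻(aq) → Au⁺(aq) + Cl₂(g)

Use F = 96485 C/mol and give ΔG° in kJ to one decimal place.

As written, Au³⁺/Au⁺ is reduced (cathode) and Cl₂/Cl⁻ is oxidised (anode), so E°cell = (+1.43) − (+1.34) = +0.09 V.
Balancing electrons gives n = 2.
ΔG° = −nFE° = −(2)(96485)(+0.09) = -17,367 J = -17.4 kJ.

-17.4 kJ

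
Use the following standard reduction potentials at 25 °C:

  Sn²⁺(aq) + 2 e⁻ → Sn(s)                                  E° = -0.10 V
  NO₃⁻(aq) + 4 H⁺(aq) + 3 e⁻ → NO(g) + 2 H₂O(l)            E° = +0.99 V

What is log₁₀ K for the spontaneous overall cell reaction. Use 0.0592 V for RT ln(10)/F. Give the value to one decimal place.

Cathode: NO₃⁻/NO; anode: Sn²⁺/Sn. E°cell = +1.09 V, n = 6.
log K = nE°cell / 0.0592 = (6)(+1.09) / 0.0592 = 110.5.

110.5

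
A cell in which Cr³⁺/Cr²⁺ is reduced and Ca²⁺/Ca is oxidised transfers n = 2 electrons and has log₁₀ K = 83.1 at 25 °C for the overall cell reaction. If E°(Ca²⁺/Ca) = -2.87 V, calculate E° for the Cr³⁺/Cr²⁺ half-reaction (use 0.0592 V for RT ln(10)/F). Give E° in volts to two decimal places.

E°cell = (0.0592/n)·log K = (0.0592/2)(83.1) = +2.460 V.
Since Cr³⁺/Cr²⁺ is the cathode and Ca²⁺/Ca the anode, E°cell = E°(Cr³⁺/Cr²⁺) − E°(Ca²⁺/Ca).
So E°(Cr³⁺/Cr²⁺) = E°cell + E°(Ca²⁺/Ca) = +2.460 + (-2.87) = -0.41 V.

-0.41 V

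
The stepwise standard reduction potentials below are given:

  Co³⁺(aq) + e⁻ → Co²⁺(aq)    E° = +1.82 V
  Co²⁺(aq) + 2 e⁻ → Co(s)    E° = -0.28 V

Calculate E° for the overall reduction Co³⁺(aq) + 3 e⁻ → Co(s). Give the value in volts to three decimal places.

Standard free energies of sequential steps add: ΔG°₃ = ΔG°₁ + ΔG°₂, so n₃E°₃ = n₁E°₁ + n₂E°₂.
E°₃ = (1×+1.82 + 2×-0.28) / 3 = (+1.260) / 3 = +0.420 V.

+0.420 V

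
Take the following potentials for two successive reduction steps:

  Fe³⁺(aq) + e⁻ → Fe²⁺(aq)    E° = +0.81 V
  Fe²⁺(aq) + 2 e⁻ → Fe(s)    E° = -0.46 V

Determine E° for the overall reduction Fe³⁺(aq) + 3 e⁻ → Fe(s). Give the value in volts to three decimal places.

Since ΔG° = −nFE° is additive over sequential reductions, n₃E°₃ = n₁E°₁ + n₂E°₂.
E°₃ = (1×+0.81 + 2×-0.46) / 3 = (-0.110) / 3 = -0.037 V.

-0.037 V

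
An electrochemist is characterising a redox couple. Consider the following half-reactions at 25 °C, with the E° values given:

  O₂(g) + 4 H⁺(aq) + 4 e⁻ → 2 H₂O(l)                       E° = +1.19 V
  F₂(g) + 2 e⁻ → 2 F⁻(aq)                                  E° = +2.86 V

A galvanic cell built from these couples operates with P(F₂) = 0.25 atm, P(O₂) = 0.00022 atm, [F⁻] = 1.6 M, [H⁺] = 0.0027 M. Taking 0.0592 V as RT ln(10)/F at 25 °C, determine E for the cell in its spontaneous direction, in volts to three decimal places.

F₂/F⁻ is the cathode (higher E°), O₂/H₂O the anode: E°cell = +2.86 − (+1.19) = +1.67 V, n = 4.
Overall: 2 F₂(g) + 2 H₂O(l) → 4 F⁻(aq) + O₂(g) + 4 H⁺(aq)
Q = [F⁻]^4·P(O₂)·[H⁺]^4 / (P(F₂)^2); log Q = -11.912.
E = E° − (0.0592/n) log Q = +1.67 − (0.0592/4)(-11.912) = +1.846 V.

+1.846 V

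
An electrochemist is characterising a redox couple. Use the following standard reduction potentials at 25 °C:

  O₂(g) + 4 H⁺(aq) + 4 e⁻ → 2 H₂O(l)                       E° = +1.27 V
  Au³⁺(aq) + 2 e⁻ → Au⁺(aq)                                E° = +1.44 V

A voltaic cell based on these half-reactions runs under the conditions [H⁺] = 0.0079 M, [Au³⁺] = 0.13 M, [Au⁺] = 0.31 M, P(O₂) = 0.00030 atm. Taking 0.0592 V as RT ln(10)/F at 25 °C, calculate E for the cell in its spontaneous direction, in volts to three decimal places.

Au³⁺/Au⁺ is the cathode (higher E°), O₂/H₂O the anode: E°cell = +1.44 − (+1.27) = +0.17 V, n = 4.
Overall: 2 Au³⁺(aq) + 2 H₂O(l) → 2 Au⁺(aq) + O₂(g) + 4 H⁺(aq)
Q = [Au⁺]^2·P(O₂)·[H⁺]^4 / ([Au³⁺]^2); log Q = -11.178.
E = E° − (0.0592/n) log Q = +0.17 − (0.0592/4)(-11.178) = +0.335 V.

+0.335 V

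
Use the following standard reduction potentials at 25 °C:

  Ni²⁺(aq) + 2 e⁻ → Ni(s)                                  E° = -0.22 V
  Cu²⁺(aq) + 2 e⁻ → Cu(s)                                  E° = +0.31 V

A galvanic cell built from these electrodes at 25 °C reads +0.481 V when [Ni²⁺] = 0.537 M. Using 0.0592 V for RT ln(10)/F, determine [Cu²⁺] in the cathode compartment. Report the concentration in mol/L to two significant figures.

0.012 M

Cu²⁺/Cu is the cathode, Ni²⁺/Ni the anode: E°cell = +0.53 V, n = 2.
Overall reaction: Cu²⁺(aq) + Ni(s) → Cu(s) + Ni²⁺(aq); Q = [Ni²⁺]^1/[Cu²⁺]^1.
From E = E° − (0.0592/n) log Q: log Q = (E° − E)·n/0.0592 = (+0.53 − (+0.481))·2/0.0592 = 1.6554.
So 1·log[Cu²⁺] = 1·log(0.537) − log Q = -0.2700 − (1.6554) = -1.9254; [Cu²⁺] = 10^(-1.9254) ≈ 0.012 M.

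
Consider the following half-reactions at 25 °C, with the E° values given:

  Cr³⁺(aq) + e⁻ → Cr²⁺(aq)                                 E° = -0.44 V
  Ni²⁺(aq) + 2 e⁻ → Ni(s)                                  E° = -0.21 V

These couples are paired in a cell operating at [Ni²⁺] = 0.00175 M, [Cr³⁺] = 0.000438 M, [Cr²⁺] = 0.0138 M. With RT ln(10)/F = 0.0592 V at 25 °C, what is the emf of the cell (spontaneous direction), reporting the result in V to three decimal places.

+0.237 V

Ni²⁺/Ni is the cathode (higher E°), Cr³⁺/Cr²⁺ the anode: E°cell = -0.21 − (-0.44) = +0.23 V, n = 2.
Overall: Ni²⁺(aq) + 2 Cr²⁺(aq) → Ni(s) + 2 Cr³⁺(aq)
Q = [Cr³⁺]^2 / ([Ni²⁺]·[Cr²⁺]^2); log Q = -0.240.
E = E° − (0.0592/n) log Q = +0.23 − (0.0592/2)(-0.240) = +0.237 V.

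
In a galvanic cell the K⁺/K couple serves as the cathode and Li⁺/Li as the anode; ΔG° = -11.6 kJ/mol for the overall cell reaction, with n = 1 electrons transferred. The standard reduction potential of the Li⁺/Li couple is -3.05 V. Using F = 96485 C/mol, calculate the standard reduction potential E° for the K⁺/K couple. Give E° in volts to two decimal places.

-2.93 V

E°cell = −ΔG°/(nF) = −(-11.6×10³)/((1)(96485)) = +0.120 V.
Since K⁺/K is the cathode and Li⁺/Li the anode, E°cell = E°(K⁺/K) − E°(Li⁺/Li).
So E°(K⁺/K) = E°cell + E°(Li⁺/Li) = +0.120 + (-3.05) = -2.93 V.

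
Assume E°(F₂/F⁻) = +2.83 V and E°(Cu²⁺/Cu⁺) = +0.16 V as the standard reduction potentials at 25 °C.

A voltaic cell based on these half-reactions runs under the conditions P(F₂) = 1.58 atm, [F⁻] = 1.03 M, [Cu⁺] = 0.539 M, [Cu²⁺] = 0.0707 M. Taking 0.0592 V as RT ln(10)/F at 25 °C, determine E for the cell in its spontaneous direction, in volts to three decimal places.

F₂/F⁻ is the cathode (higher E°), Cu²⁺/Cu⁺ the anode: E°cell = +2.83 − (+0.16) = +2.67 V, n = 2.
Overall: F₂(g) + 2 Cu⁺(aq) → 2 F⁻(aq) + 2 Cu²⁺(aq)
Q = [F⁻]^2·[Cu²⁺]^2 / (P(F₂)·[Cu⁺]^2); log Q = -1.937.
E = E° − (0.0592/n) log Q = +2.67 − (0.0592/2)(-1.937) = +2.727 V.

+2.727 V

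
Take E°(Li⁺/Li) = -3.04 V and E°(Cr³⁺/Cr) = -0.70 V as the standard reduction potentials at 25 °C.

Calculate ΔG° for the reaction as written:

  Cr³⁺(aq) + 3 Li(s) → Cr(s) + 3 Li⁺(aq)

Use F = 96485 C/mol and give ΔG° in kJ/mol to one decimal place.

As written, Cr³⁺/Cr is reduced (cathode) and Li⁺/Li is oxidised (anode), so E°cell = (-0.70) − (-3.04) = +2.34 V.
Balancing electrons gives n = 3.
ΔG° = −nFE° = −(3)(96485)(+2.34) = -677,325 J = -677.3 kJ/mol.

-677.3 kJ/mol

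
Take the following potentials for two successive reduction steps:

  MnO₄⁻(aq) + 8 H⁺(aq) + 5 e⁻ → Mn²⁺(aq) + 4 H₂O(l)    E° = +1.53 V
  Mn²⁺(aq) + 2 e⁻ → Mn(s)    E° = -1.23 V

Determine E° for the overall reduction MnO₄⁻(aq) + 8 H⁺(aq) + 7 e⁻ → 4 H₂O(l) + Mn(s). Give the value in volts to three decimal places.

+0.741 V

Standard free energies of sequential steps add: ΔG°₃ = ΔG°₁ + ΔG°₂, so n₃E°₃ = n₁E°₁ + n₂E°₂.
E°₃ = (5×+1.53 + 2×-1.23) / 7 = (+5.190) / 7 = +0.741 V.
Simply averaging or adding the two E° values would be wrong; the electron-weighted sum is required.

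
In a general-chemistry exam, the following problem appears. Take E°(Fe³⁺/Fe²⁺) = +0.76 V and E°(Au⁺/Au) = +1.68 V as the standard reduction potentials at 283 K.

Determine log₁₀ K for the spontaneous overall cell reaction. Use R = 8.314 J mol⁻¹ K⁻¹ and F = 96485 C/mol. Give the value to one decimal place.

16.4

Cathode: Au⁺/Au; anode: Fe³⁺/Fe²⁺. E°cell = (+1.68) − (+0.76) = +0.92 V, with n = 1.
ΔG° = −nFE° = −RT ln K, so ln K = nFE°/(RT) = (1)(96485)(+0.92) / ((8.314)(283)) = 37.727.
log₁₀ K = 37.727 / ln 10 = 16.4.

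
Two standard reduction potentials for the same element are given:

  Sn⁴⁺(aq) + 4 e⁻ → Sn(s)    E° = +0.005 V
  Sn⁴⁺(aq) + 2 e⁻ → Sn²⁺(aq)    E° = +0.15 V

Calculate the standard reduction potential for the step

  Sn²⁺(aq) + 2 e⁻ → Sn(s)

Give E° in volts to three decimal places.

-0.140 V

Sequential free energies add, so n₃E°₃ = n₁E°₁ + n₂E°₂.
With n₃ = 4, and the known step contributing 2×(+0.15) V, the unknown satisfies 2·E° = 4×(+0.005) − 2×(+0.15) = -0.280.
E° = -0.280 / 2 = -0.140 V.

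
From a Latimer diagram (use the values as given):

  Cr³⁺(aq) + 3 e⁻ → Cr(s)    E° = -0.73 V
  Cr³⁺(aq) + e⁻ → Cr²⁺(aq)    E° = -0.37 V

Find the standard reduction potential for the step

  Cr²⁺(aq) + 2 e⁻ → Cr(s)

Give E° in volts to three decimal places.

Sequential free energies add, so n₃E°₃ = n₁E°₁ + n₂E°₂.
With n₃ = 3, and the known step contributing 1×(-0.37) V, the unknown satisfies 2·E° = 3×(-0.73) − 1×(-0.37) = -1.820.
E° = -1.820 / 2 = -0.910 V.

-0.910 V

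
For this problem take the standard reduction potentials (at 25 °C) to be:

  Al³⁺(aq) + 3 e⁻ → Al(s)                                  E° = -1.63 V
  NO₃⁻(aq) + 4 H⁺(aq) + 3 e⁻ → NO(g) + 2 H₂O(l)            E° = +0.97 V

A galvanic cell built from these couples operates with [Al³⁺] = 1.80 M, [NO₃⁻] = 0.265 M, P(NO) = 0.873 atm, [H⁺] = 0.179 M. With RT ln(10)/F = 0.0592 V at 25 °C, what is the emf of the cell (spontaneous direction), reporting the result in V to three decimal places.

+2.526 V

NO₃⁻/NO is the cathode (higher E°), Al³⁺/Al the anode: E°cell = +0.97 − (-1.63) = +2.60 V, n = 3.
Overall: NO₃⁻(aq) + 4 H⁺(aq) + Al(s) → NO(g) + 2 H₂O(l) + Al³⁺(aq)
Q = P(NO)·[Al³⁺] / ([NO₃⁻]·[H⁺]^4); log Q = 3.762.
E = E° − (0.0592/n) log Q = +2.60 − (0.0592/3)(3.762) = +2.526 V.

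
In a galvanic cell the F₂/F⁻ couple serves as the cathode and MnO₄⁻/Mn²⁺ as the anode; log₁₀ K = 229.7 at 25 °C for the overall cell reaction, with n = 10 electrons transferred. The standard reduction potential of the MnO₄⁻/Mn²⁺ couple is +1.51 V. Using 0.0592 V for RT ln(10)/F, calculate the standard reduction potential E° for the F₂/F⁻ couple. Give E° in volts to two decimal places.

E°cell = (0.0592/n)·log K = (0.0592/10)(229.7) = +1.360 V.
Since F₂/F⁻ is the cathode and MnO₄⁻/Mn²⁺ the anode, E°cell = E°(F₂/F⁻) − E°(MnO₄⁻/Mn²⁺).
So E°(F₂/F⁻) = E°cell + E°(MnO₄⁻/Mn²⁺) = +1.360 + (+1.51) = +2.87 V.

+2.87 V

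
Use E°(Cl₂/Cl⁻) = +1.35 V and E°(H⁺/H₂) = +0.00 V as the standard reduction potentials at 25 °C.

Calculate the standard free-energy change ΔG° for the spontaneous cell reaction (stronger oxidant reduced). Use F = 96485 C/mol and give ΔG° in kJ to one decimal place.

-260.5 kJ

Cl₂/Cl⁻ (E° = +1.35 V) is the cathode; H⁺/H₂ (E° = +0.00 V) is the anode, so E°cell = +1.35 V.
Balancing electrons gives n = 2 (lcm of 2 and 2).
ΔG° = −nFE° = −(2)(96485)(+1.35) = -260,510 J = -260.5 kJ.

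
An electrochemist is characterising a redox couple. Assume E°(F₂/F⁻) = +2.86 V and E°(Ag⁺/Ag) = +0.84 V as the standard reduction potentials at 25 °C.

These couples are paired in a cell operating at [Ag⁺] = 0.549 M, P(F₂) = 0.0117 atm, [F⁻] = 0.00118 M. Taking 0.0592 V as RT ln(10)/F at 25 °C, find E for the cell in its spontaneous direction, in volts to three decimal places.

F₂/F⁻ is the cathode (higher E°), Ag⁺/Ag the anode: E°cell = +2.86 − (+0.84) = +2.02 V, n = 2.
Overall: F₂(g) + 2 Ag(s) → 2 F⁻(aq) + 2 Ag⁺(aq)
Q = [F⁻]^2·[Ag⁺]^2 / (P(F₂)); log Q = -4.445.
E = E° − (0.0592/n) log Q = +2.02 − (0.0592/2)(-4.445) = +2.152 V.

+2.152 V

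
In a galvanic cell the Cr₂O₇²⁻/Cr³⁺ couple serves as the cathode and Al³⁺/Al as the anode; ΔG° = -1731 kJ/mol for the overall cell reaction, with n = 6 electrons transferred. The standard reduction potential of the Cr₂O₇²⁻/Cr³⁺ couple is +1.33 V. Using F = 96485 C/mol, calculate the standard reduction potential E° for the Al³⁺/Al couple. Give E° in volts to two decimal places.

-1.66 V

E°cell = −ΔG°/(nF) = −(-1731×10³)/((6)(96485)) = +2.990 V.
Since Cr₂O₇²⁻/Cr³⁺ is the cathode and Al³⁺/Al the anode, E°cell = E°(Cr₂O₇²⁻/Cr³⁺) − E°(Al³⁺/Al).
So E°(Al³⁺/Al) = E°(Cr₂O₇²⁻/Cr³⁺) − E°cell = (+1.33) − (+2.990) = -1.66 V.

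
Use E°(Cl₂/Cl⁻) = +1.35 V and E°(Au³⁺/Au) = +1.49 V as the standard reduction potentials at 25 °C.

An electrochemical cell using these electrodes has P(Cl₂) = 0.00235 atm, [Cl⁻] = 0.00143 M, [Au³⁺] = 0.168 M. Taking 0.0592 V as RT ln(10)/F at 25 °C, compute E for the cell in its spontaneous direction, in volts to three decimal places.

+0.034 V

Au³⁺/Au is the cathode (higher E°), Cl₂/Cl⁻ the anode: E°cell = +1.49 − (+1.35) = +0.14 V, n = 6.
Overall: 2 Au³⁺(aq) + 6 Cl⁻(aq) → 2 Au(s) + 3 Cl₂(g)
Q = P(Cl₂)^3 / ([Au³⁺]^2·[Cl⁻]^6); log Q = 10.731.
E = E° − (0.0592/n) log Q = +0.14 − (0.0592/6)(10.731) = +0.034 V.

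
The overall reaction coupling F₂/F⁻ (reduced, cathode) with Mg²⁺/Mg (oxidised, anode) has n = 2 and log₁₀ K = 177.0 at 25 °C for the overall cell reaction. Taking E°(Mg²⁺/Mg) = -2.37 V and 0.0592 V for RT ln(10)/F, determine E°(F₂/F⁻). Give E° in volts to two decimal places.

+2.87 V

E°cell = (0.0592/n)·log K = (0.0592/2)(177.0) = +5.239 V.
Since F₂/F⁻ is the cathode and Mg²⁺/Mg the anode, E°cell = E°(F₂/F⁻) − E°(Mg²⁺/Mg).
So E°(F₂/F⁻) = E°cell + E°(Mg²⁺/Mg) = +5.239 + (-2.37) = +2.87 V.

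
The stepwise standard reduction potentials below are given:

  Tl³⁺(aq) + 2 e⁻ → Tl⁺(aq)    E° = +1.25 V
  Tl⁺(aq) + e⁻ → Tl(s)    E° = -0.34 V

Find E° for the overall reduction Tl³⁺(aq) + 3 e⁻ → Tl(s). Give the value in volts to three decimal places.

+0.720 V

Since ΔG° = −nFE° is additive over sequential reductions, n₃E°₃ = n₁E°₁ + n₂E°₂.
E°₃ = (2×+1.25 + 1×-0.34) / 3 = (+2.160) / 3 = +0.720 V.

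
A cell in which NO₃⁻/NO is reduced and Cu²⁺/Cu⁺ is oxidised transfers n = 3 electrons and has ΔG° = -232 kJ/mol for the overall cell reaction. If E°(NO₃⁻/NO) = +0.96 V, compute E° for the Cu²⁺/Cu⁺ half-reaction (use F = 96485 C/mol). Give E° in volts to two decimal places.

E°cell = −ΔG°/(nF) = −(-232×10³)/((3)(96485)) = +0.802 V.
Since NO₃⁻/NO is the cathode and Cu²⁺/Cu⁺ the anode, E°cell = E°(NO₃⁻/NO) − E°(Cu²⁺/Cu⁺).
So E°(Cu²⁺/Cu⁺) = E°(NO₃⁻/NO) − E°cell = (+0.96) − (+0.802) = +0.16 V.

+0.16 V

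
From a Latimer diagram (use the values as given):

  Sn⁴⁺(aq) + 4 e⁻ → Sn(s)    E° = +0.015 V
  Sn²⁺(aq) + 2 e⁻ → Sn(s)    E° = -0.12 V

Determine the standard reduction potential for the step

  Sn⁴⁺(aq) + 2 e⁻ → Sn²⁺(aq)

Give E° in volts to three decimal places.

Sequential free energies add, so n₃E°₃ = n₁E°₁ + n₂E°₂.
With n₃ = 4, and the known step contributing 2×(-0.12) V, the unknown satisfies 2·E° = 4×(+0.015) − 2×(-0.12) = +0.300.
E° = +0.300 / 2 = +0.150 V.

+0.150 V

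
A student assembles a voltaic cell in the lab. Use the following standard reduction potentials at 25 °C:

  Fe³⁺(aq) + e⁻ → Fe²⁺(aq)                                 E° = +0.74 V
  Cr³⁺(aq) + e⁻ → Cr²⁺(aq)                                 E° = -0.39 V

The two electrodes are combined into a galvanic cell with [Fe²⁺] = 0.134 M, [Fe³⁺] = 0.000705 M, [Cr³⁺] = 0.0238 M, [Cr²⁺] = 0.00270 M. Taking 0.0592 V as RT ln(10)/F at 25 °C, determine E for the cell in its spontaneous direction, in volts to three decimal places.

+0.939 V

Fe³⁺/Fe²⁺ is the cathode (higher E°), Cr³⁺/Cr²⁺ the anode: E°cell = +0.74 − (-0.39) = +1.13 V, n = 1.
Overall: Fe³⁺(aq) + Cr²⁺(aq) → Fe²⁺(aq) + Cr³⁺(aq)
Q = [Fe²⁺]·[Cr³⁺] / ([Fe³⁺]·[Cr²⁺]); log Q = 3.224.
E = E° − (0.0592/n) log Q = +1.13 − (0.0592/1)(3.224) = +0.939 V.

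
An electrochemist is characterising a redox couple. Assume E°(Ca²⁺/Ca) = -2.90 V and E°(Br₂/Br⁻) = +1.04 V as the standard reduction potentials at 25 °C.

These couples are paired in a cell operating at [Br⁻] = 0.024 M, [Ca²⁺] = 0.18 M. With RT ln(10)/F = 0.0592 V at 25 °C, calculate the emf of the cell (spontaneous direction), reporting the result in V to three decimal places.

Br₂/Br⁻ is the cathode (higher E°), Ca²⁺/Ca the anode: E°cell = +1.04 − (-2.90) = +3.94 V, n = 2.
Overall: Br₂(l) + Ca(s) → 2 Br⁻(aq) + Ca²⁺(aq)
Q = [Br⁻]^2·[Ca²⁺]; log Q = -3.984.
E = E° − (0.0592/n) log Q = +3.94 − (0.0592/2)(-3.984) = +4.058 V.

+4.058 V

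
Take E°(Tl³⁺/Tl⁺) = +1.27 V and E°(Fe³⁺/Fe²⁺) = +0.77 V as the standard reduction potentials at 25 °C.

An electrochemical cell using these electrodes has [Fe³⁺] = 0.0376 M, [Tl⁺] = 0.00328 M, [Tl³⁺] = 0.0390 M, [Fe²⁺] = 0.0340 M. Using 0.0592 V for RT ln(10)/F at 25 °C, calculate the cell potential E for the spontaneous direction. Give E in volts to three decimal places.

+0.529 V

Tl³⁺/Tl⁺ is the cathode (higher E°), Fe³⁺/Fe²⁺ the anode: E°cell = +1.27 − (+0.77) = +0.50 V, n = 2.
Overall: Tl³⁺(aq) + 2 Fe²⁺(aq) → Tl⁺(aq) + 2 Fe³⁺(aq)
Q = [Tl⁺]·[Fe³⁺]^2 / ([Tl³⁺]·[Fe²⁺]^2); log Q = -0.988.
E = E° − (0.0592/n) log Q = +0.50 − (0.0592/2)(-0.988) = +0.529 V.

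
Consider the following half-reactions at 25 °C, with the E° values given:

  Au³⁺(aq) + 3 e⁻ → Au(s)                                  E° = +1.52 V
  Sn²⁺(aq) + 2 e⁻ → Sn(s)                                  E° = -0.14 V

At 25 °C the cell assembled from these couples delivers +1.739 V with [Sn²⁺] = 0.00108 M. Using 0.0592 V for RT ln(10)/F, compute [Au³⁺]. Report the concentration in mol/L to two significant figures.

0.36 M

Au³⁺/Au is the cathode, Sn²⁺/Sn the anode: E°cell = +1.66 V, n = 6.
Overall reaction: 2 Au³⁺(aq) + 3 Sn(s) → 2 Au(s) + 3 Sn²⁺(aq); Q = [Sn²⁺]^3/[Au³⁺]^2.
From E = E° − (0.0592/n) log Q: log Q = (E° − E)·n/0.0592 = (+1.66 − (+1.739))·6/0.0592 = -8.0068.
So 2·log[Au³⁺] = 3·log(0.00108) − log Q = -8.8997 − (-8.0068) = -0.8929; log[Au³⁺] = -0.8929 / 2 = -0.4465; [Au³⁺] = 10^(-0.4465) ≈ 0.36 M.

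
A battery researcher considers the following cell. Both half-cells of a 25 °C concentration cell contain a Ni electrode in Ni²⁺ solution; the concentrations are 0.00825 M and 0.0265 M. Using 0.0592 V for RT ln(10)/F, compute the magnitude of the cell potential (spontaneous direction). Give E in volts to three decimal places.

For a concentration cell E°cell = 0. The 0.0265 M side is the cathode (reduction is favoured where [Ni²⁺] is higher).
With n = 2, E = −(0.0592/2) log([Ni²⁺]ₐₙ/[Ni²⁺]꜀ₐₜ) = −(0.0592/2) log(0.00825/0.0265) = −(0.0592/2)(-0.507) = +0.015 V.

+0.015 V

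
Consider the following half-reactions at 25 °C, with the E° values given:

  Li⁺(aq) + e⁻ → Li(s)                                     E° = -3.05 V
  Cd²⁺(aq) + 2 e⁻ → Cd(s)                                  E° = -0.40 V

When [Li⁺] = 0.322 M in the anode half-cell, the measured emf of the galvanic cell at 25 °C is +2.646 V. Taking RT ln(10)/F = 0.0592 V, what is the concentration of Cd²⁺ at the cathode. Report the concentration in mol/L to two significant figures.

0.076 M

Cd²⁺/Cd is the cathode, Li⁺/Li the anode: E°cell = +2.65 V, n = 2.
Overall reaction: Cd²⁺(aq) + 2 Li(s) → Cd(s) + 2 Li⁺(aq); Q = [Li⁺]^2/[Cd²⁺]^1.
From E = E° − (0.0592/n) log Q: log Q = (E° − E)·n/0.0592 = (+2.65 − (+2.646))·2/0.0592 = 0.1351.
So 1·log[Cd²⁺] = 2·log(0.322) − log Q = -0.9843 − (0.1351) = -1.1194; [Cd²⁺] = 10^(-1.1194) ≈ 0.076 M.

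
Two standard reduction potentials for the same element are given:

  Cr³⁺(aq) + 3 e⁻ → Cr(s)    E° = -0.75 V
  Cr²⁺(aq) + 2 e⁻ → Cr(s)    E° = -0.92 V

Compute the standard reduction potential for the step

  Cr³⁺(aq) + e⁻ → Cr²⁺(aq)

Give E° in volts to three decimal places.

-0.410 V

Sequential free energies add, so n₃E°₃ = n₁E°₁ + n₂E°₂.
With n₃ = 3, and the known step contributing 2×(-0.92) V, the unknown satisfies 1·E° = 3×(-0.75) − 2×(-0.92) = -0.410.
E° = -0.410 / 1 = -0.410 V.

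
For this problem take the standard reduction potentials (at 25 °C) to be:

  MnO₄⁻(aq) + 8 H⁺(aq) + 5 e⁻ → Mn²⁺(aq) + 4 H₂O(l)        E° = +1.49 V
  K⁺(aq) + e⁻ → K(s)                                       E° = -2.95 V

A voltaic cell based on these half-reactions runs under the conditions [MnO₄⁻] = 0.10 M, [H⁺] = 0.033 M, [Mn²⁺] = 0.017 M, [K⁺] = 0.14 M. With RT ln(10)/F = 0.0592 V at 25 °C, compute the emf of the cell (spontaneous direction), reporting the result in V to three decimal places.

+4.359 V

MnO₄⁻/Mn²⁺ is the cathode (higher E°), K⁺/K the anode: E°cell = +1.49 − (-2.95) = +4.44 V, n = 5.
Overall: MnO₄⁻(aq) + 8 H⁺(aq) + 5 K(s) → Mn²⁺(aq) + 4 H₂O(l) + 5 K⁺(aq)
Q = [Mn²⁺]·[K⁺]^5 / ([MnO₄⁻]·[H⁺]^8); log Q = 6.813.
E = E° − (0.0592/n) log Q = +4.44 − (0.0592/5)(6.813) = +4.359 V.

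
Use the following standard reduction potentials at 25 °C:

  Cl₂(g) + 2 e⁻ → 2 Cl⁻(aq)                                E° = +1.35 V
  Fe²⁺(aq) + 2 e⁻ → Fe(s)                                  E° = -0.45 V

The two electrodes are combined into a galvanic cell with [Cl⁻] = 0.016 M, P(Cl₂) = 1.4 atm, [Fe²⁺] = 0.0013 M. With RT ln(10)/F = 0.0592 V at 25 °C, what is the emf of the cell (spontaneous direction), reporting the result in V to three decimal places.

Cl₂/Cl⁻ is the cathode (higher E°), Fe²⁺/Fe the anode: E°cell = +1.35 − (-0.45) = +1.80 V, n = 2.
Overall: Cl₂(g) + Fe(s) → 2 Cl⁻(aq) + Fe²⁺(aq)
Q = [Cl⁻]^2·[Fe²⁺] / (P(Cl₂)); log Q = -6.624.
E = E° − (0.0592/n) log Q = +1.80 − (0.0592/2)(-6.624) = +1.996 V.

+1.996 V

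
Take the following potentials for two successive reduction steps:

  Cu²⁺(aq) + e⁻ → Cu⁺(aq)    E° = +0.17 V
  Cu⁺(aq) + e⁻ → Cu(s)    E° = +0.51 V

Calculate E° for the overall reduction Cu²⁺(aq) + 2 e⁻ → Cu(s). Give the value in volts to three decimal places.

+0.340 V

Adding the free-energy changes (−nFE°) of the two steps gives −n₃FE°₃ = −n₁FE°₁ − n₂FE°₂.
E°₃ = (1×+0.17 + 1×+0.51) / 2 = (+0.680) / 2 = +0.340 V.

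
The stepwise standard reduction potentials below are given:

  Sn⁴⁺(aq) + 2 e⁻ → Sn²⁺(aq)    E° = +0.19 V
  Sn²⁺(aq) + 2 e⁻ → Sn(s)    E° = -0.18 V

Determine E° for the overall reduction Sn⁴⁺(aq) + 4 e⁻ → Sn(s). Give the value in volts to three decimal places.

+0.005 V

Standard free energies of sequential steps add: ΔG°₃ = ΔG°₁ + ΔG°₂, so n₃E°₃ = n₁E°₁ + n₂E°₂.
E°₃ = (2×+0.19 + 2×-0.18) / 4 = (+0.020) / 4 = +0.005 V.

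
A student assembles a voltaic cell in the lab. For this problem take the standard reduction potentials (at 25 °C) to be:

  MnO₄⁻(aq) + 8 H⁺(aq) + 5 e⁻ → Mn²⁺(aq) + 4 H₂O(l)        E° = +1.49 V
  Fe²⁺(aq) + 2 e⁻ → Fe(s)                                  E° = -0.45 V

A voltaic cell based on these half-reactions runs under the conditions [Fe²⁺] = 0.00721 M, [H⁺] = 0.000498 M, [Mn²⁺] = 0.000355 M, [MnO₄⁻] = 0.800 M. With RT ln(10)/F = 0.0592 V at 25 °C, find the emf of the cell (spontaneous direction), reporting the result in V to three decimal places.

+1.730 V

MnO₄⁻/Mn²⁺ is the cathode (higher E°), Fe²⁺/Fe the anode: E°cell = +1.49 − (-0.45) = +1.94 V, n = 10.
Overall: 2 MnO₄⁻(aq) + 16 H⁺(aq) + 5 Fe(s) → 2 Mn²⁺(aq) + 8 H₂O(l) + 5 Fe²⁺(aq)
Q = [Mn²⁺]^2·[Fe²⁺]^5 / ([MnO₄⁻]^2·[H⁺]^16); log Q = 35.428.
E = E° − (0.0592/n) log Q = +1.94 − (0.0592/10)(35.428) = +1.730 V.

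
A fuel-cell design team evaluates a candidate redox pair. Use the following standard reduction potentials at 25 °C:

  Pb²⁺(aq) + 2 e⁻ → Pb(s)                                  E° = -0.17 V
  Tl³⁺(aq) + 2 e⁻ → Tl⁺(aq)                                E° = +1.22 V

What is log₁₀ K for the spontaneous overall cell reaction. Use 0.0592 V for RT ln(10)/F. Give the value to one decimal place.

47.0

Cathode: Tl³⁺/Tl⁺; anode: Pb²⁺/Pb. E°cell = +1.39 V, n = 2.
log K = nE°cell / 0.0592 = (2)(+1.39) / 0.0592 = 47.0.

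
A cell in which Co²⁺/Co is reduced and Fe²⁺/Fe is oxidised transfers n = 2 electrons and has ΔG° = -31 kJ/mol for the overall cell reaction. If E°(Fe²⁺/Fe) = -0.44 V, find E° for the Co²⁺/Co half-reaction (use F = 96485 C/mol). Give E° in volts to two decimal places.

E°cell = −ΔG°/(nF) = −(-31×10³)/((2)(96485)) = +0.161 V.
Since Co²⁺/Co is the cathode and Fe²⁺/Fe the anode, E°cell = E°(Co²⁺/Co) − E°(Fe²⁺/Fe).
So E°(Co²⁺/Co) = E°cell + E°(Fe²⁺/Fe) = +0.161 + (-0.44) = -0.28 V.

-0.28 V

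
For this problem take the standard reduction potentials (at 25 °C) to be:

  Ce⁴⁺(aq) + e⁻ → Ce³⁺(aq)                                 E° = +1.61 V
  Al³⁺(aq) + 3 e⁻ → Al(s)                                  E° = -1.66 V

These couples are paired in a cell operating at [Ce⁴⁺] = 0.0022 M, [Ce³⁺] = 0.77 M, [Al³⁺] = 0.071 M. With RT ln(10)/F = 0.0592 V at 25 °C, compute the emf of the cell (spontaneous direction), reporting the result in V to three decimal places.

+3.142 V

Ce⁴⁺/Ce³⁺ is the cathode (higher E°), Al³⁺/Al the anode: E°cell = +1.61 − (-1.66) = +3.27 V, n = 3.
Overall: 3 Ce⁴⁺(aq) + Al(s) → 3 Ce³⁺(aq) + Al³⁺(aq)
Q = [Ce³⁺]^3·[Al³⁺] / ([Ce⁴⁺]^3); log Q = 6.483.
E = E° − (0.0592/n) log Q = +3.27 − (0.0592/3)(6.483) = +3.142 V.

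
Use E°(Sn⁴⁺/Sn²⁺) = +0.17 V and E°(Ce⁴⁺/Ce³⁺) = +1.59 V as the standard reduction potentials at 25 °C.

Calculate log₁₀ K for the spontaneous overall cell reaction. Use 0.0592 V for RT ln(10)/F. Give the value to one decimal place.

48.0

Cathode: Ce⁴⁺/Ce³⁺; anode: Sn⁴⁺/Sn²⁺. E°cell = +1.42 V, n = 2.
log K = nE°cell / 0.0592 = (2)(+1.42) / 0.0592 = 48.0.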